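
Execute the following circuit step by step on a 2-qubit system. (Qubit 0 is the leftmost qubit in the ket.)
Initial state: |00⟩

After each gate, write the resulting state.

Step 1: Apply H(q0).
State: 1/√2|00⟩ + 1/√2|10⟩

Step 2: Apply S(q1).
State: 1/√2|00⟩ + 1/√2|10⟩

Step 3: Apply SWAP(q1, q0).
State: 1/√2|00⟩ + 1/√2|01⟩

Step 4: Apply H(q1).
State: |00⟩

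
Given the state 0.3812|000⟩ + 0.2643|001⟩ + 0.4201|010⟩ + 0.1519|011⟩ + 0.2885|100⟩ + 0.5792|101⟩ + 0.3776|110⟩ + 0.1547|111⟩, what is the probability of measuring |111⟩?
0.02393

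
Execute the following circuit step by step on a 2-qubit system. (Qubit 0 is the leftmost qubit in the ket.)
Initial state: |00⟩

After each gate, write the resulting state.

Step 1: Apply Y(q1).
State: i|01⟩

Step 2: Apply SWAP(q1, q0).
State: i|10⟩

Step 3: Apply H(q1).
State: (1/√2)i|10⟩ + (1/√2)i|11⟩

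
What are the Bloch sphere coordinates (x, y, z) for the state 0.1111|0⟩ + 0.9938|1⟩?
(0.2208, 0, -0.9753)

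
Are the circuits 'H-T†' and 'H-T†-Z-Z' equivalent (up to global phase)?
Yes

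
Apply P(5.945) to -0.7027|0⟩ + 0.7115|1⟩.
-0.7027|0⟩ + (0.6712 - 0.2361i)|1⟩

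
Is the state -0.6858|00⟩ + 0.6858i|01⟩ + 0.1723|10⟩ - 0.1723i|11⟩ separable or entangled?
Separable

Writing the state as a|00⟩ + b|01⟩ + c|10⟩ + d|11⟩, it is a product state iff ad − bc = 0.
Here (a, b, c, d) = (-0.6858, 0.6858i, 0.1723, -0.1723i): ad − bc = (-0.6858)(-0.1723i) − (0.6858i)(0.1723) = 0, so the state is separable.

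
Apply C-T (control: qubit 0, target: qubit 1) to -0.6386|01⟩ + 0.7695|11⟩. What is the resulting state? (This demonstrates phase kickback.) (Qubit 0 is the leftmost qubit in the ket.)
-0.6386|01⟩ + (0.5441 + 0.5441i)|11⟩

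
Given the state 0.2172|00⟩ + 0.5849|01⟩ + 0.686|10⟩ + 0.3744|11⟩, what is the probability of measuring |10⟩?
0.4706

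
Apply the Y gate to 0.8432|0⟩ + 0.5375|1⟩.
-0.5375i|0⟩ + 0.8432i|1⟩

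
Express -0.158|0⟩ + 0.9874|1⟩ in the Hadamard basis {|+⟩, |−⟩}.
0.5865|+⟩ - 0.8099|−⟩

With |ψ⟩ = α|0⟩ + β|1⟩, the Hadamard-basis coefficients are ⟨+|ψ⟩ = (α + β)/√2 and ⟨−|ψ⟩ = (α − β)/√2.
Here α = -0.158, β = 0.9874: (α + β)/√2 = 0.5865, (α − β)/√2 = -0.8099.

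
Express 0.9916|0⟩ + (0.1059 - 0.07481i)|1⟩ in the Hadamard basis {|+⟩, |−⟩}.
(0.776 - 0.0529i)|+⟩ + (0.6263 + 0.0529i)|−⟩

With |ψ⟩ = α|0⟩ + β|1⟩, the Hadamard-basis coefficients are ⟨+|ψ⟩ = (α + β)/√2 and ⟨−|ψ⟩ = (α − β)/√2.
Here α = 0.9916, β = (0.1059 - 0.07481i): (α + β)/√2 = (0.776 - 0.0529i), (α − β)/√2 = (0.6263 + 0.0529i).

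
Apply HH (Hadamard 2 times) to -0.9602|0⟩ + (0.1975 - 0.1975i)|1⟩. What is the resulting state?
-0.9602|0⟩ + (0.1975 - 0.1975i)|1⟩

H² = I, so an even number of Hadamards cancels: H^2 = I and the state is unchanged.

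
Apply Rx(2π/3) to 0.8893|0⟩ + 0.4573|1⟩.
(0.4447 - 0.396i)|0⟩ + (0.2287 - 0.7702i)|1⟩

Rx(2π/3) = [[cos(θ/2), −i·sin(θ/2)], [−i·sin(θ/2), cos(θ/2)]]; θ = 2π/3, cos(θ/2) ≈ 0.5, sin(θ/2) ≈ 0.866025.
With a = amp(|0⟩) = 0.8893 and b = amp(|1⟩) = 0.4573:
new amp(|0⟩) = (0.5)·a + (-0.866025i)·b = (0.4447 - 0.396i)
new amp(|1⟩) = (-0.866025i)·a + (0.5)·b = (0.2287 - 0.7702i)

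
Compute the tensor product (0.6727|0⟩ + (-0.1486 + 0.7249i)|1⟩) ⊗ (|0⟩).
0.6727|00⟩ + (-0.1486 + 0.7249i)|10⟩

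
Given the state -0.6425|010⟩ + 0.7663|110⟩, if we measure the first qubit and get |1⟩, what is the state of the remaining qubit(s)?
|10⟩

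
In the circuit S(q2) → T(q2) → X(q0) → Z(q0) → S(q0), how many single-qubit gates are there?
5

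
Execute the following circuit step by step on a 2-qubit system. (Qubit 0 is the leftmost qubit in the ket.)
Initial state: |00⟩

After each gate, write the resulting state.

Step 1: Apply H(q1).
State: 1/√2|00⟩ + 1/√2|01⟩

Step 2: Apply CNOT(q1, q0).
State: 1/√2|00⟩ + 1/√2|11⟩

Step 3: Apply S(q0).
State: 1/√2|00⟩ + (1/√2)i|11⟩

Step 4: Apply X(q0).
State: (1/√2)i|01⟩ + 1/√2|10⟩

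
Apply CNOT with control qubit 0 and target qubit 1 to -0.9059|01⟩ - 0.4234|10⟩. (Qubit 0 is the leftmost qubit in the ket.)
-0.9059|01⟩ - 0.4234|11⟩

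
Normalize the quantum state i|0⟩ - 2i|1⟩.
(1/√5)i|0⟩ - 0.8944i|1⟩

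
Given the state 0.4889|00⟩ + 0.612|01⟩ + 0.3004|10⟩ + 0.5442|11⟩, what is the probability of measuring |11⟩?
0.2962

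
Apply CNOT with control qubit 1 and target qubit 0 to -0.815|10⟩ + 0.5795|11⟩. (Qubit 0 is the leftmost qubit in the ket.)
0.5795|01⟩ - 0.815|10⟩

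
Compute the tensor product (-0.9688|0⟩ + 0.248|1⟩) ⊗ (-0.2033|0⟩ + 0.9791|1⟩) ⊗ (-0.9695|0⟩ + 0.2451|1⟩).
-0.1909|000⟩ + 0.04827|001⟩ + 0.9196|010⟩ - 0.2325|011⟩ + 0.04888|100⟩ - 0.01236|101⟩ - 0.2354|110⟩ + 0.05951|111⟩

amp(|b₁b₂…⟩) = product of the factor amplitudes for bits b₁, b₂, …; only kets whose every factor amplitude is nonzero survive.
|000⟩: (-0.9688)(-0.2033)(-0.9695) = -0.1909
|001⟩: (-0.9688)(-0.2033)(0.2451) = 0.04827
|010⟩: (-0.9688)(0.9791)(-0.9695) = 0.9196
|011⟩: (-0.9688)(0.9791)(0.2451) = -0.2325
|100⟩: (0.248)(-0.2033)(-0.9695) = 0.04888
|101⟩: (0.248)(-0.2033)(0.2451) = -0.01236
|110⟩: (0.248)(0.9791)(-0.9695) = -0.2354
|111⟩: (0.248)(0.9791)(0.2451) = 0.05951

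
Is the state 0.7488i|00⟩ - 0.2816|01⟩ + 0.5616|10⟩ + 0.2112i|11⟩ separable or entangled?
Separable

Writing the state as a|00⟩ + b|01⟩ + c|10⟩ + d|11⟩, it is a product state iff ad − bc = 0.
Here (a, b, c, d) = (0.7488i, -0.2816, 0.5616, 0.2112i): ad − bc = (0.7488i)(0.2112i) − (-0.2816)(0.5616) = 0, so the state is separable.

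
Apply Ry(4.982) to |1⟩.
-0.6057|0⟩ - 0.7957|1⟩

Ry(4.982) = [[cos(θ/2), −sin(θ/2)], [sin(θ/2), cos(θ/2)]]; θ = 4.982, cos(θ/2) ≈ -0.795725, sin(θ/2) ≈ 0.605658.
With a = amp(|0⟩) = 0 and b = amp(|1⟩) = 1:
new amp(|0⟩) = (-0.795725)·a + (-0.605658)·b = -0.6057
new amp(|1⟩) = (0.605658)·a + (-0.795725)·b = -0.7957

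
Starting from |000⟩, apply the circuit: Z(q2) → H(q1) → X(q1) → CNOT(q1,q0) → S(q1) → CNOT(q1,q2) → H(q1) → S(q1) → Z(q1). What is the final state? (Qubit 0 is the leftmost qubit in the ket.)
1/2|000⟩ - (1/2)i|010⟩ + (1/2)i|101⟩ - 1/2|111⟩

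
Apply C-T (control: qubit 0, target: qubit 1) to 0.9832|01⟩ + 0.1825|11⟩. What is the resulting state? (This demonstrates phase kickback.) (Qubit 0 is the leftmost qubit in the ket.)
0.9832|01⟩ + (0.129 + 0.129i)|11⟩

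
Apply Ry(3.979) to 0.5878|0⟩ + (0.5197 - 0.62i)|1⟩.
(-0.7138 + 0.5664i)|0⟩ + (0.3257 + 0.2521i)|1⟩

Ry(3.979) = [[cos(θ/2), −sin(θ/2)], [sin(θ/2), cos(θ/2)]]; θ = 3.979, cos(θ/2) ≈ -0.406576, sin(θ/2) ≈ 0.913617.
With a = amp(|0⟩) = 0.5878 and b = amp(|1⟩) = (0.5197 - 0.62i):
new amp(|0⟩) = (-0.406576)·a + (-0.913617)·b = (-0.7138 + 0.5664i)
new amp(|1⟩) = (0.913617)·a + (-0.406576)·b = (0.3257 + 0.2521i)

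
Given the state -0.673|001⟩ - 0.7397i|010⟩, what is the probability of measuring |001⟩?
0.4529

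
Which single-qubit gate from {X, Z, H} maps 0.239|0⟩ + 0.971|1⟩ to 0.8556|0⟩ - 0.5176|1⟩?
H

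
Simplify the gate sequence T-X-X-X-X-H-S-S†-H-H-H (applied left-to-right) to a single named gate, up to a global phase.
T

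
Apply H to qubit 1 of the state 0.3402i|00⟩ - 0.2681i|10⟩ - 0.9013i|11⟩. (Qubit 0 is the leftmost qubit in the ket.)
0.2406i|00⟩ + 0.2406i|01⟩ - 0.8269i|10⟩ + 0.4477i|11⟩

H on qubit 1 mixes each pair of kets that differ only in qubit 1: amplitudes (a, b) of (|…0…⟩, |…1…⟩) become ((a + b)/√2, (a − b)/√2). Kets absent from the input have amplitude 0.
(|00⟩, |01⟩): (a, b) = (0.3402i, 0) → (0.2406i, 0.2406i)
(|10⟩, |11⟩): (a, b) = (-0.2681i, -0.9013i) → (-0.8269i, 0.4477i)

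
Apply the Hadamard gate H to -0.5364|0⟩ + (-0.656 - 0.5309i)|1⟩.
(-0.8432 - 0.3754i)|0⟩ + (0.08457 + 0.3754i)|1⟩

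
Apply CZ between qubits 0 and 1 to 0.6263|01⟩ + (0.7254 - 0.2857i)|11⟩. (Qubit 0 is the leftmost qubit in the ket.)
0.6263|01⟩ + (-0.7254 + 0.2857i)|11⟩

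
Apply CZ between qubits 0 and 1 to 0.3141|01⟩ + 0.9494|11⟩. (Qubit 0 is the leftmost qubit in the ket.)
0.3141|01⟩ - 0.9494|11⟩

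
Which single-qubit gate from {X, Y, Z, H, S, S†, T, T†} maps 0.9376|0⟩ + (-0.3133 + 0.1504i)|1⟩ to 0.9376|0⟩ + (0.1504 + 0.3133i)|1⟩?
S†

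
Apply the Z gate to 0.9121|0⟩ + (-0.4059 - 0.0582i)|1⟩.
0.9121|0⟩ + (0.4059 + 0.0582i)|1⟩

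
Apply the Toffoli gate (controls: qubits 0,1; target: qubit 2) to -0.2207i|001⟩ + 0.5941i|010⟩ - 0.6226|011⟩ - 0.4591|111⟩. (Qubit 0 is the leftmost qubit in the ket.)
-0.2207i|001⟩ + 0.5941i|010⟩ - 0.6226|011⟩ - 0.4591|110⟩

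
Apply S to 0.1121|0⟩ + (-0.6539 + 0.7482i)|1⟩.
0.1121|0⟩ + (-0.7482 - 0.6539i)|1⟩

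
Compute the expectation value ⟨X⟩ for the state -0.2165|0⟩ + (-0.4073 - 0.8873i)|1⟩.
0.1764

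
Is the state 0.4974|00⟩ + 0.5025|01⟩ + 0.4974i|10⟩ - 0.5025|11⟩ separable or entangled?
Entangled

Writing the state as a|00⟩ + b|01⟩ + c|10⟩ + d|11⟩, it is a product state iff ad − bc = 0.
Here (a, b, c, d) = (0.4974, 0.5025, 0.4974i, -0.5025): ad − bc = (0.4974)(-0.5025) − (0.5025)(0.4974i) = (-0.2499 - 0.2499i) ≠ 0, so the state is entangled.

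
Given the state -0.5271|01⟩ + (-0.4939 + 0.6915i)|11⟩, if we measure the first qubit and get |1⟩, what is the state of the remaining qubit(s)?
(-0.5812 + 0.8137i)|1⟩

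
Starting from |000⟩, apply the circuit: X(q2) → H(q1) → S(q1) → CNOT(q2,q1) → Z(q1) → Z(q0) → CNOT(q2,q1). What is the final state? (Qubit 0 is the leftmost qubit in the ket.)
-1/√2|001⟩ + (1/√2)i|011⟩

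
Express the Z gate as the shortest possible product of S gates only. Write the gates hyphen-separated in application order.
S-S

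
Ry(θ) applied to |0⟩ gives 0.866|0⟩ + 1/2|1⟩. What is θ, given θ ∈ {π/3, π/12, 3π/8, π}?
π/3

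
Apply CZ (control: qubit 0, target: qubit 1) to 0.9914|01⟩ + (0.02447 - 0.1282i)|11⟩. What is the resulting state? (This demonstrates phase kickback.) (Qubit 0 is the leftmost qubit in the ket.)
0.9914|01⟩ + (-0.02447 + 0.1282i)|11⟩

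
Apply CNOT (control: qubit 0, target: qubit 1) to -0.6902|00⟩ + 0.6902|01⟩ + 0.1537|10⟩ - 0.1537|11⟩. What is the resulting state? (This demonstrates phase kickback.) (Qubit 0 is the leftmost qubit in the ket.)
-0.6902|00⟩ + 0.6902|01⟩ - 0.1537|10⟩ + 0.1537|11⟩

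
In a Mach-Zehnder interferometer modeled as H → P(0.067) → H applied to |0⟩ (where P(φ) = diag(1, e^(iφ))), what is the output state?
(0.9989 + 0.03347i)|0⟩ + (0.001122 - 0.03347i)|1⟩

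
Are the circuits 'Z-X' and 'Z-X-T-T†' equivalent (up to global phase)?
Yes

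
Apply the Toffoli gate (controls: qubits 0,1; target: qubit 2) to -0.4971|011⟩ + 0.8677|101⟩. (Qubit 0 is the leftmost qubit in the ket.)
-0.4971|011⟩ + 0.8677|101⟩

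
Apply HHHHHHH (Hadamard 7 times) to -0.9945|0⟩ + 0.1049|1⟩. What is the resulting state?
-0.629|0⟩ - 0.7774|1⟩

H² = I, so H^7 = H: a single Hadamard. With (a, b) = (-0.9945, 0.1049), H gives ((a + b)/√2, (a − b)/√2) = (-0.629, -0.7774).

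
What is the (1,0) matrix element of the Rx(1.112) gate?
-0.5278i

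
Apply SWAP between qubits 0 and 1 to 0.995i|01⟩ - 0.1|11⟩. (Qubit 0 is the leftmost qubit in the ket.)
0.995i|10⟩ - 0.1|11⟩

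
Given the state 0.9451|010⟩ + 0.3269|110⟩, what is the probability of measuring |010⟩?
0.8932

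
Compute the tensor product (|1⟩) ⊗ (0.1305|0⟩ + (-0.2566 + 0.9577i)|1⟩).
0.1305|10⟩ + (-0.2566 + 0.9577i)|11⟩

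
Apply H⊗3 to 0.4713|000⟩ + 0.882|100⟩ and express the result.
0.4785|000⟩ + 0.4785|001⟩ + 0.4785|010⟩ + 0.4785|011⟩ - 0.1452|100⟩ - 0.1452|101⟩ - 0.1452|110⟩ - 0.1452|111⟩

H⊗3 gives amp(|y⟩) = (1/2√2) Σ_x (−1)^(x·y) amp(|x⟩), where x·y is the number of positions in which both x and y have a 1.
|000⟩: (0.4713 + 0.882)/(2√2) = 0.4785
|001⟩: (0.4713 + 0.882)/(2√2) = 0.4785
|010⟩: (0.4713 + 0.882)/(2√2) = 0.4785
|011⟩: (0.4713 + 0.882)/(2√2) = 0.4785
|100⟩: (0.4713 - 0.882)/(2√2) = -0.1452
|101⟩: (0.4713 - 0.882)/(2√2) = -0.1452
|110⟩: (0.4713 - 0.882)/(2√2) = -0.1452
|111⟩: (0.4713 - 0.882)/(2√2) = -0.1452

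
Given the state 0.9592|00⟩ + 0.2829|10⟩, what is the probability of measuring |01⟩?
0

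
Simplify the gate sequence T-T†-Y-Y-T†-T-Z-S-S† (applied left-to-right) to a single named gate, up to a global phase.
Z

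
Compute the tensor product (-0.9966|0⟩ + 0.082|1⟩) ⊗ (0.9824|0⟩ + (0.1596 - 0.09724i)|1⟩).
-0.9791|00⟩ + (-0.1591 + 0.09691i)|01⟩ + 0.08056|10⟩ + (0.01309 - 0.007974i)|11⟩

amp(|b₁b₂…⟩) = product of the factor amplitudes for bits b₁, b₂, …; only kets whose every factor amplitude is nonzero survive.
|00⟩: (-0.9966)(0.9824) = -0.9791
|01⟩: (-0.9966)(0.1596 - 0.09724i) = (-0.1591 + 0.09691i)
|10⟩: (0.082)(0.9824) = 0.08056
|11⟩: (0.082)(0.1596 - 0.09724i) = (0.01309 - 0.007974i)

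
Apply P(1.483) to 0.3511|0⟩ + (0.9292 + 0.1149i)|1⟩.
0.3511|0⟩ + (-0.03298 + 0.9357i)|1⟩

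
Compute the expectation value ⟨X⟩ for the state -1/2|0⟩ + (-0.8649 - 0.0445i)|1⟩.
0.8649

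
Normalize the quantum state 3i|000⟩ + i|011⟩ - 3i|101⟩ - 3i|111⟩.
0.5669i|000⟩ + 0.189i|011⟩ - 0.5669i|101⟩ - 0.5669i|111⟩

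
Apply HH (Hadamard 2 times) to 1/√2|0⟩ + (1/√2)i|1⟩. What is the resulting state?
1/√2|0⟩ + (1/√2)i|1⟩

H² = I, so an even number of Hadamards cancels: H^2 = I and the state is unchanged.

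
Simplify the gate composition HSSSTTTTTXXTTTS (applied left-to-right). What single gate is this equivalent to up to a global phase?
H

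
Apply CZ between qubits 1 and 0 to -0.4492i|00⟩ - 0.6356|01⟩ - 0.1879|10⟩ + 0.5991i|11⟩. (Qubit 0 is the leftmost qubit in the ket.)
-0.4492i|00⟩ - 0.6356|01⟩ - 0.1879|10⟩ - 0.5991i|11⟩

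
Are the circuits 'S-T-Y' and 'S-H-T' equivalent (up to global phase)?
No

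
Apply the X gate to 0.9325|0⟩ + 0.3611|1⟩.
0.3611|0⟩ + 0.9325|1⟩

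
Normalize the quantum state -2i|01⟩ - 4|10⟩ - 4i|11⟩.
-0.3333i|01⟩ - 0.6667|10⟩ - 0.6667i|11⟩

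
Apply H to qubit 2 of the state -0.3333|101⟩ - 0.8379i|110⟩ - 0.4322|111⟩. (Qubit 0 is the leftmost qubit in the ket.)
-0.2357|100⟩ + 0.2357|101⟩ + (-0.3056 - 0.5925i)|110⟩ + (0.3056 - 0.5925i)|111⟩

H on qubit 2 mixes each pair of kets that differ only in qubit 2: amplitudes (a, b) of (|…0…⟩, |…1…⟩) become ((a + b)/√2, (a − b)/√2). Kets absent from the input have amplitude 0.
(|100⟩, |101⟩): (a, b) = (0, -0.3333) → (-0.2357, 0.2357)
(|110⟩, |111⟩): (a, b) = (-0.8379i, -0.4322) → ((-0.3056 - 0.5925i), (0.3056 - 0.5925i))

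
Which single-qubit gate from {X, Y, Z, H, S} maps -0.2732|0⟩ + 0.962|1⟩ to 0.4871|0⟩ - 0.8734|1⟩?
H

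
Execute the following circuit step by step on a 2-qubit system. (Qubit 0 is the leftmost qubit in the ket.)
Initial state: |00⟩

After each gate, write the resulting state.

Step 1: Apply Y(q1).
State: i|01⟩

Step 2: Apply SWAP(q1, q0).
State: i|10⟩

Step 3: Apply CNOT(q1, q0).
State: i|10⟩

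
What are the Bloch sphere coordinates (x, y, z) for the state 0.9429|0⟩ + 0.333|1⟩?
(0.628, 0, 0.7782)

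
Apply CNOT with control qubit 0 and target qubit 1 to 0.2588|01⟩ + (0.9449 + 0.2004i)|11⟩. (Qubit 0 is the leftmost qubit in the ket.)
0.2588|01⟩ + (0.9449 + 0.2004i)|10⟩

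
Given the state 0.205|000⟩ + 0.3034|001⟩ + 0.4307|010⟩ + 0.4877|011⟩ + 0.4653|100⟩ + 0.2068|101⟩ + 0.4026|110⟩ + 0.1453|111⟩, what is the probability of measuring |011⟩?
0.2379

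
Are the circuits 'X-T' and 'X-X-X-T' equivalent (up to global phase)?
Yes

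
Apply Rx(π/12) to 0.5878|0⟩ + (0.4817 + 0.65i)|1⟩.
(0.6676 - 0.06287i)|0⟩ + (0.4776 + 0.5677i)|1⟩

Rx(π/12) = [[cos(θ/2), −i·sin(θ/2)], [−i·sin(θ/2), cos(θ/2)]]; θ = π/12, cos(θ/2) ≈ 0.991445, sin(θ/2) ≈ 0.130526.
With a = amp(|0⟩) = 0.5878 and b = amp(|1⟩) = (0.4817 + 0.65i):
new amp(|0⟩) = (0.991445)·a + (-0.130526i)·b = (0.6676 - 0.06287i)
new amp(|1⟩) = (-0.130526i)·a + (0.991445)·b = (0.4776 + 0.5677i)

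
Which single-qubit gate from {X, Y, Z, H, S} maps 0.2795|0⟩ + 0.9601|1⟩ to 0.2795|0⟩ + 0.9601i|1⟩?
S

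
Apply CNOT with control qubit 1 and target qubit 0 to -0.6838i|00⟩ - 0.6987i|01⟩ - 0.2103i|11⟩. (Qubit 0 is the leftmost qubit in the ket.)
-0.6838i|00⟩ - 0.2103i|01⟩ - 0.6987i|11⟩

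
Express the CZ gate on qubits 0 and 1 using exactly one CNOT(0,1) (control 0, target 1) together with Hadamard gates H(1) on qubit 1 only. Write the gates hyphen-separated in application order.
H(1)-CNOT(0,1)-H(1)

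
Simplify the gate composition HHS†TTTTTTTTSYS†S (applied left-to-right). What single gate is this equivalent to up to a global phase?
Y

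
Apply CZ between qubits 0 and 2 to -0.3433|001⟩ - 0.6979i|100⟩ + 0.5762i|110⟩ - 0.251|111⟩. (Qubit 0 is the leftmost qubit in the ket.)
-0.3433|001⟩ - 0.6979i|100⟩ + 0.5762i|110⟩ + 0.251|111⟩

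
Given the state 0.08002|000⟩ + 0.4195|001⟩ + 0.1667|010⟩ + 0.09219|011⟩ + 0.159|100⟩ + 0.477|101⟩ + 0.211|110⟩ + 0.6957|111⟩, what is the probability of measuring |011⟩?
0.008499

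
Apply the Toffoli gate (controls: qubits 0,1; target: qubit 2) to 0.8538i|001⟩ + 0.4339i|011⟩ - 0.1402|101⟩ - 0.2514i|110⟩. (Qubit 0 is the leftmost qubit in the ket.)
0.8538i|001⟩ + 0.4339i|011⟩ - 0.1402|101⟩ - 0.2514i|111⟩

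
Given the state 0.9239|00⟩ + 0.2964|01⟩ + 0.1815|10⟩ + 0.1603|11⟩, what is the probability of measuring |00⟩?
0.8536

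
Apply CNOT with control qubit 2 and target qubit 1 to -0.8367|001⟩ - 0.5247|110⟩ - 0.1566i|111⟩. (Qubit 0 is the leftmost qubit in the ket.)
-0.8367|011⟩ - 0.1566i|101⟩ - 0.5247|110⟩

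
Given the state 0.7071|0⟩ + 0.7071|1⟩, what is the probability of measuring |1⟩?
0.5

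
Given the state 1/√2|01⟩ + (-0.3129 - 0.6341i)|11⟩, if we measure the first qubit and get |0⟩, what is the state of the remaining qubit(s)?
|1⟩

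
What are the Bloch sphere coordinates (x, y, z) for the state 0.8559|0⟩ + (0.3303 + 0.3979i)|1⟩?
(0.5654, 0.6811, 0.4651)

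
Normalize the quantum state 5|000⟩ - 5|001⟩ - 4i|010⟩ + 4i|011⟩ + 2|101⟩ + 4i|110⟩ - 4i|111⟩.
0.4603|000⟩ - 0.4603|001⟩ - 0.3682i|010⟩ + 0.3682i|011⟩ + 0.1841|101⟩ + 0.3682i|110⟩ - 0.3682i|111⟩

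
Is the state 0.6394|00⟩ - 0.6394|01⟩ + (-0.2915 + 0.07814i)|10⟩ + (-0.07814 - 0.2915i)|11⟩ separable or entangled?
Entangled

Writing the state as a|00⟩ + b|01⟩ + c|10⟩ + d|11⟩, it is a product state iff ad − bc = 0.
Here (a, b, c, d) = (0.6394, -0.6394, (-0.2915 + 0.07814i), (-0.07814 - 0.2915i)): ad − bc = (0.6394)(-0.07814 - 0.2915i) − (-0.6394)(-0.2915 + 0.07814i) = (-0.2363 - 0.1364i) ≠ 0, so the state is entangled.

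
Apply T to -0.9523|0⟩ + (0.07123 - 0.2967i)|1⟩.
-0.9523|0⟩ + (0.2602 - 0.1594i)|1⟩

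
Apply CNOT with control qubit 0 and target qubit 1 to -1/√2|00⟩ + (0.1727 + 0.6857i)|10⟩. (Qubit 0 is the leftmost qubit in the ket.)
-1/√2|00⟩ + (0.1727 + 0.6857i)|11⟩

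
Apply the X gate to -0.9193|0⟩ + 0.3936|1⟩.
0.3936|0⟩ - 0.9193|1⟩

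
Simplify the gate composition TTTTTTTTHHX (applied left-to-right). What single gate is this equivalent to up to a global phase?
X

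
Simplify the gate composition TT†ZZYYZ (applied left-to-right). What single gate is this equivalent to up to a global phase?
Z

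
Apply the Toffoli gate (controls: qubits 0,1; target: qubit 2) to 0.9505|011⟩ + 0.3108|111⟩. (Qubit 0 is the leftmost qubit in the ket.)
0.9505|011⟩ + 0.3108|110⟩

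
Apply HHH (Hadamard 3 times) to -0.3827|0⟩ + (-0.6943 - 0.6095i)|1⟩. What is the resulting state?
(-0.7616 - 0.431i)|0⟩ + (0.2203 + 0.431i)|1⟩

H² = I, so H^3 = H: a single Hadamard. With (a, b) = (-0.3827, (-0.6943 - 0.6095i)), H gives ((a + b)/√2, (a − b)/√2) = ((-0.7616 - 0.431i), (0.2203 + 0.431i)).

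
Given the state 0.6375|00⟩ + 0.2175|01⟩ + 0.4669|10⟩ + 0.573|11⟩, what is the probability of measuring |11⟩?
0.3283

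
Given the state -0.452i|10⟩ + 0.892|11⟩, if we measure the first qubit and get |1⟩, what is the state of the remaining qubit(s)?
-0.452i|0⟩ + 0.892|1⟩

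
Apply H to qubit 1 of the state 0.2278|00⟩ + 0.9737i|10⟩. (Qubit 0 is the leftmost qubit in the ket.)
0.1611|00⟩ + 0.1611|01⟩ + 0.6885i|10⟩ + 0.6885i|11⟩

H on qubit 1 mixes each pair of kets that differ only in qubit 1: amplitudes (a, b) of (|…0…⟩, |…1…⟩) become ((a + b)/√2, (a − b)/√2). Kets absent from the input have amplitude 0.
(|00⟩, |01⟩): (a, b) = (0.2278, 0) → (0.1611, 0.1611)
(|10⟩, |11⟩): (a, b) = (0.9737i, 0) → (0.6885i, 0.6885i)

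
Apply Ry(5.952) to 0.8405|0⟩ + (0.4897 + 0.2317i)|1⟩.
(-0.9097 - 0.03819i)|0⟩ + (-0.3445 - 0.2285i)|1⟩

Ry(5.952) = [[cos(θ/2), −sin(θ/2)], [sin(θ/2), cos(θ/2)]]; θ = 5.952, cos(θ/2) ≈ -0.986321, sin(θ/2) ≈ 0.164837.
With a = amp(|0⟩) = 0.8405 and b = amp(|1⟩) = (0.4897 + 0.2317i):
new amp(|0⟩) = (-0.986321)·a + (-0.164837)·b = (-0.9097 - 0.03819i)
new amp(|1⟩) = (0.164837)·a + (-0.986321)·b = (-0.3445 - 0.2285i)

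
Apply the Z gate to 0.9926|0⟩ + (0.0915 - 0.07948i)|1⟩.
0.9926|0⟩ + (-0.0915 + 0.07948i)|1⟩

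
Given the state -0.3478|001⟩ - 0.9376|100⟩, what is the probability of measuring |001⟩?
0.121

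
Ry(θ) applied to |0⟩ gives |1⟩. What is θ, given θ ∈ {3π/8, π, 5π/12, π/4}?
π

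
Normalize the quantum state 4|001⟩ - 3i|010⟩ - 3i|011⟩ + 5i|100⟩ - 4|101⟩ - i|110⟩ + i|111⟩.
0.4558|001⟩ - 0.3419i|010⟩ - 0.3419i|011⟩ + 0.5698i|100⟩ - 0.4558|101⟩ - 0.114i|110⟩ + 0.114i|111⟩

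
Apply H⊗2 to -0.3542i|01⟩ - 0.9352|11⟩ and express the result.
(-0.4676 - 0.1771i)|00⟩ + (0.4676 + 0.1771i)|01⟩ + (0.4676 - 0.1771i)|10⟩ + (-0.4676 + 0.1771i)|11⟩

H⊗2 gives amp(|y⟩) = (1/2) Σ_x (−1)^(x·y) amp(|x⟩), where x·y is the number of positions in which both x and y have a 1.
|00⟩: (-0.3542i - 0.9352)/2 = (-0.4676 - 0.1771i)
|01⟩: (0.3542i + 0.9352)/2 = (0.4676 + 0.1771i)
|10⟩: (-0.3542i + 0.9352)/2 = (0.4676 - 0.1771i)
|11⟩: (0.3542i - 0.9352)/2 = (-0.4676 + 0.1771i)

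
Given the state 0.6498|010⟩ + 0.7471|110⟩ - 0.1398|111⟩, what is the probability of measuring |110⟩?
0.5582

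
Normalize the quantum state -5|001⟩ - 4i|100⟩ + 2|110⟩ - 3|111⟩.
-0.6804|001⟩ - 0.5443i|100⟩ + 0.2722|110⟩ - 1/√6|111⟩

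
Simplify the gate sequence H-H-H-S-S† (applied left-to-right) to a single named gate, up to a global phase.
H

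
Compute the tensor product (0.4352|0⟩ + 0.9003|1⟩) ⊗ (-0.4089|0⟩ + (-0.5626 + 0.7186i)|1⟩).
-0.178|00⟩ + (-0.2448 + 0.3127i)|01⟩ - 0.3681|10⟩ + (-0.5065 + 0.647i)|11⟩

amp(|b₁b₂…⟩) = product of the factor amplitudes for bits b₁, b₂, …; only kets whose every factor amplitude is nonzero survive.
|00⟩: (0.4352)(-0.4089) = -0.178
|01⟩: (0.4352)(-0.5626 + 0.7186i) = (-0.2448 + 0.3127i)
|10⟩: (0.9003)(-0.4089) = -0.3681
|11⟩: (0.9003)(-0.5626 + 0.7186i) = (-0.5065 + 0.647i)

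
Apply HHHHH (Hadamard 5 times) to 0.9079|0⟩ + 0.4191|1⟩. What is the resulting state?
0.9383|0⟩ + 0.3456|1⟩

H² = I, so H^5 = H: a single Hadamard. With (a, b) = (0.9079, 0.4191), H gives ((a + b)/√2, (a − b)/√2) = (0.9383, 0.3456).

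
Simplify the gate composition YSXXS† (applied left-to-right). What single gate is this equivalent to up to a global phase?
Y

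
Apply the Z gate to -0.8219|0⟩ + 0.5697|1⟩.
-0.8219|0⟩ - 0.5697|1⟩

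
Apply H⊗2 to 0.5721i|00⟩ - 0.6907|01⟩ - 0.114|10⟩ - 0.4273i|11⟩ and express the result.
(-0.4024 + 0.0724i)|00⟩ + (0.2884 + 0.4997i)|01⟩ + (-0.2884 + 0.4997i)|10⟩ + (0.4024 + 0.0724i)|11⟩

H⊗2 gives amp(|y⟩) = (1/2) Σ_x (−1)^(x·y) amp(|x⟩), where x·y is the number of positions in which both x and y have a 1.
|00⟩: (0.5721i - 0.6907 - 0.114 - 0.4273i)/2 = (-0.4024 + 0.0724i)
|01⟩: (0.5721i + 0.6907 - 0.114 + 0.4273i)/2 = (0.2884 + 0.4997i)
|10⟩: (0.5721i - 0.6907 + 0.114 + 0.4273i)/2 = (-0.2884 + 0.4997i)
|11⟩: (0.5721i + 0.6907 + 0.114 - 0.4273i)/2 = (0.4024 + 0.0724i)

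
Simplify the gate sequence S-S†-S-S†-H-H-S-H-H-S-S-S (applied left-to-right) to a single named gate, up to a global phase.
I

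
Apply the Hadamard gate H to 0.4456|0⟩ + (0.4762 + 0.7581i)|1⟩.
(0.6518 + 0.5361i)|0⟩ + (-0.02164 - 0.5361i)|1⟩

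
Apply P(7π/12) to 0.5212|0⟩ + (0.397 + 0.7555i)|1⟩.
0.5212|0⟩ + (-0.8325 + 0.1879i)|1⟩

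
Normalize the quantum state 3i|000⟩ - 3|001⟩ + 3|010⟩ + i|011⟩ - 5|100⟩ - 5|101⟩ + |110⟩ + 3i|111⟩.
0.3198i|000⟩ - 0.3198|001⟩ + 0.3198|010⟩ + 0.1066i|011⟩ - 0.533|100⟩ - 0.533|101⟩ + 0.1066|110⟩ + 0.3198i|111⟩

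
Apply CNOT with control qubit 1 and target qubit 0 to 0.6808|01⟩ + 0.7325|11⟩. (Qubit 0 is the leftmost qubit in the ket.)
0.7325|01⟩ + 0.6808|11⟩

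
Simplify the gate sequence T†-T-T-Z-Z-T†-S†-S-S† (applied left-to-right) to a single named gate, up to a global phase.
S†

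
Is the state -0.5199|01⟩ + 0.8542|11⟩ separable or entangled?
Separable

Writing the state as a|00⟩ + b|01⟩ + c|10⟩ + d|11⟩, it is a product state iff ad − bc = 0.
Here (a, b, c, d) = (0, -0.5199, 0, 0.8542): ad − bc = (0)(0.8542) − (-0.5199)(0) = 0, so the state is separable.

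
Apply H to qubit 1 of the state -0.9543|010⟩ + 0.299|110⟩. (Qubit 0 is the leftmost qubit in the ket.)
-0.6748|000⟩ + 0.6748|010⟩ + 0.2114|100⟩ - 0.2114|110⟩

H on qubit 1 mixes each pair of kets that differ only in qubit 1: amplitudes (a, b) of (|…0…⟩, |…1…⟩) become ((a + b)/√2, (a − b)/√2). Kets absent from the input have amplitude 0.
(|000⟩, |010⟩): (a, b) = (0, -0.9543) → (-0.6748, 0.6748)
(|100⟩, |110⟩): (a, b) = (0, 0.299) → (0.2114, -0.2114)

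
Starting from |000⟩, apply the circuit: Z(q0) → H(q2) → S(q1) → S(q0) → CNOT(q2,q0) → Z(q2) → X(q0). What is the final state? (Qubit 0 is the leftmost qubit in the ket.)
-1/√2|001⟩ + 1/√2|100⟩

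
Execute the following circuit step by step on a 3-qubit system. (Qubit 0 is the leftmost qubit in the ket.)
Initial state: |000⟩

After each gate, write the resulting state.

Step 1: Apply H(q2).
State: 1/√2|000⟩ + 1/√2|001⟩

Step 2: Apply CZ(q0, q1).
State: 1/√2|000⟩ + 1/√2|001⟩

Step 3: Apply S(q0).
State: 1/√2|000⟩ + 1/√2|001⟩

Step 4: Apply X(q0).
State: 1/√2|100⟩ + 1/√2|101⟩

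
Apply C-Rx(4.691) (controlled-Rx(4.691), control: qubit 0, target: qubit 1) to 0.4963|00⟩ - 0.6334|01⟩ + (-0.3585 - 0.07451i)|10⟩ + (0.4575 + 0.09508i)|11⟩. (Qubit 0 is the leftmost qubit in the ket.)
0.4963|00⟩ - 0.6334|01⟩ + (0.3187 - 0.2748i)|10⟩ + (-0.3733 + 0.1897i)|11⟩

C-Rx(4.691) leaves the control-|0⟩ kets |00⟩, |01⟩ unchanged and applies Rx(4.691) to qubit 1 on the control-|1⟩ pair (|10⟩, |11⟩).
Rx(4.691) = [[cos(θ/2), −i·sin(θ/2)], [−i·sin(θ/2), cos(θ/2)]]; θ = 4.691, cos(θ/2) ≈ -0.699504, sin(θ/2) ≈ 0.714628.
With a = amp(|10⟩) = (-0.3585 - 0.07451i) and b = amp(|11⟩) = (0.4575 + 0.09508i):
new amp(|10⟩) = (-0.699504)·a + (-0.714628i)·b = (0.3187 - 0.2748i)
new amp(|11⟩) = (-0.714628i)·a + (-0.699504)·b = (-0.3733 + 0.1897i)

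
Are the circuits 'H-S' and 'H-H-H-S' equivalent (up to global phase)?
Yes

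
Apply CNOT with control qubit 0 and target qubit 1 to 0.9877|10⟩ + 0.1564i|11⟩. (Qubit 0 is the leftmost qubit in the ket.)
0.1564i|10⟩ + 0.9877|11⟩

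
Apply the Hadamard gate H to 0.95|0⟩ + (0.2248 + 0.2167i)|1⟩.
(0.8307 + 0.1532i)|0⟩ + (0.5128 - 0.1532i)|1⟩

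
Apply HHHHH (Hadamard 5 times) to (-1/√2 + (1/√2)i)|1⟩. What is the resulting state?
(-1/2 + (1/2)i)|0⟩ + (1/2 - (1/2)i)|1⟩

H² = I, so H^5 = H: a single Hadamard. With (a, b) = (0, (-1/√2 + (1/√2)i)), H gives ((a + b)/√2, (a − b)/√2) = ((-1/2 + (1/2)i), (1/2 - (1/2)i)).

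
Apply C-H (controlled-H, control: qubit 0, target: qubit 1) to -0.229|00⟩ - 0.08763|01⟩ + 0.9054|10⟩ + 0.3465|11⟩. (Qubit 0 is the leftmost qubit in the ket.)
-0.229|00⟩ - 0.08763|01⟩ + 0.8852|10⟩ + 0.3952|11⟩

C-H leaves the control-|0⟩ kets |00⟩, |01⟩ unchanged and applies H to qubit 1 on the control-|1⟩ pair (|10⟩, |11⟩).
H = [[1/√2, 1/√2], [1/√2, -1/√2]].
With a = amp(|10⟩) = 0.9054 and b = amp(|11⟩) = 0.3465:
new amp(|10⟩) = (1/√2)·a + (1/√2)·b = 0.8852
new amp(|11⟩) = (1/√2)·a + (-1/√2)·b = 0.3952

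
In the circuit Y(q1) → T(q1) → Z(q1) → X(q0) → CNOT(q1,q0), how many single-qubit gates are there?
4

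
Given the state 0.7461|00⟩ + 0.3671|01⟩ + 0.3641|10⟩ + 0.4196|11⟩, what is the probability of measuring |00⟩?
0.5567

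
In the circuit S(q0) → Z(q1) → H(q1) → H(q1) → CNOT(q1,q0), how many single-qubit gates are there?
4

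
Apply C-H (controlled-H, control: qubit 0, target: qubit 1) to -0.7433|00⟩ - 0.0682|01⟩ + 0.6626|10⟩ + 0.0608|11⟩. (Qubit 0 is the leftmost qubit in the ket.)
-0.7433|00⟩ - 0.0682|01⟩ + 0.5115|10⟩ + 0.4255|11⟩

C-H leaves the control-|0⟩ kets |00⟩, |01⟩ unchanged and applies H to qubit 1 on the control-|1⟩ pair (|10⟩, |11⟩).
H = [[1/√2, 1/√2], [1/√2, -1/√2]].
With a = amp(|10⟩) = 0.6626 and b = amp(|11⟩) = 0.0608:
new amp(|10⟩) = (1/√2)·a + (1/√2)·b = 0.5115
new amp(|11⟩) = (1/√2)·a + (-1/√2)·b = 0.4255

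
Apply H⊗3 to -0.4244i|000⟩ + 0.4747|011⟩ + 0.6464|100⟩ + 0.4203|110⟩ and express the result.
(0.545 - 0.15i)|000⟩ + (0.2093 - 0.15i)|001⟩ + (-0.08789 - 0.15i)|010⟩ + (0.2478 - 0.15i)|011⟩ + (-0.2093 - 0.15i)|100⟩ + (-0.545 - 0.15i)|101⟩ + (-0.2478 - 0.15i)|110⟩ + (0.08789 - 0.15i)|111⟩

H⊗3 gives amp(|y⟩) = (1/2√2) Σ_x (−1)^(x·y) amp(|x⟩), where x·y is the number of positions in which both x and y have a 1.
|000⟩: (-0.4244i + 0.4747 + 0.6464 + 0.4203)/(2√2) = (0.545 - 0.15i)
|001⟩: (-0.4244i - 0.4747 + 0.6464 + 0.4203)/(2√2) = (0.2093 - 0.15i)
|010⟩: (-0.4244i - 0.4747 + 0.6464 - 0.4203)/(2√2) = (-0.08789 - 0.15i)
|011⟩: (-0.4244i + 0.4747 + 0.6464 - 0.4203)/(2√2) = (0.2478 - 0.15i)
|100⟩: (-0.4244i + 0.4747 - 0.6464 - 0.4203)/(2√2) = (-0.2093 - 0.15i)
|101⟩: (-0.4244i - 0.4747 - 0.6464 - 0.4203)/(2√2) = (-0.545 - 0.15i)
|110⟩: (-0.4244i - 0.4747 - 0.6464 + 0.4203)/(2√2) = (-0.2478 - 0.15i)
|111⟩: (-0.4244i + 0.4747 - 0.6464 + 0.4203)/(2√2) = (0.08789 - 0.15i)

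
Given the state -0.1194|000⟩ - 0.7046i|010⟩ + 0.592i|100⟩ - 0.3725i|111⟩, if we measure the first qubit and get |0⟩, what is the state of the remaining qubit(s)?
-0.1671|00⟩ - 0.9859i|10⟩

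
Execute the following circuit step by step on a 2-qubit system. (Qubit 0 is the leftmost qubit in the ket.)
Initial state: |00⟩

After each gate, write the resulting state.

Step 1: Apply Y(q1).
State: i|01⟩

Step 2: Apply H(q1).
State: (1/√2)i|00⟩ - (1/√2)i|01⟩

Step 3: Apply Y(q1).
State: -1/√2|00⟩ - 1/√2|01⟩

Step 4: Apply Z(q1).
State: -1/√2|00⟩ + 1/√2|01⟩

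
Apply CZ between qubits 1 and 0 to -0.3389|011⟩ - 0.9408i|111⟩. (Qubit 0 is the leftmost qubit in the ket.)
-0.3389|011⟩ + 0.9408i|111⟩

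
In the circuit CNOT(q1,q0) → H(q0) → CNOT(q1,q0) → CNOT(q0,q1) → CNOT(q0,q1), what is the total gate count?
5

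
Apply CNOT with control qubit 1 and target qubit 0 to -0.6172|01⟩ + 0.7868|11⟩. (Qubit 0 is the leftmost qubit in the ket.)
0.7868|01⟩ - 0.6172|11⟩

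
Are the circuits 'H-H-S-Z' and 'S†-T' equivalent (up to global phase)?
No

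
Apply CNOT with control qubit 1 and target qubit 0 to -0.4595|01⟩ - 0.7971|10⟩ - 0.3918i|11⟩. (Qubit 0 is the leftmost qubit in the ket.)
-0.3918i|01⟩ - 0.7971|10⟩ - 0.4595|11⟩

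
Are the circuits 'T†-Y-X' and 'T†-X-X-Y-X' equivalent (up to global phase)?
Yes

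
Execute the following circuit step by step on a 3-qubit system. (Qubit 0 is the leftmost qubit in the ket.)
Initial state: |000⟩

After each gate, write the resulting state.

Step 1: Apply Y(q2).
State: i|001⟩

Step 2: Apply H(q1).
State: (1/√2)i|001⟩ + (1/√2)i|011⟩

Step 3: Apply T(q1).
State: (1/√2)i|001⟩ + (-1/2 + (1/2)i)|011⟩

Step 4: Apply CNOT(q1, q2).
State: (1/√2)i|001⟩ + (-1/2 + (1/2)i)|010⟩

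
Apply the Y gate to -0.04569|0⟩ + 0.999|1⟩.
-0.999i|0⟩ - 0.04569i|1⟩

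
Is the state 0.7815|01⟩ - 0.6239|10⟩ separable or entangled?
Entangled

Writing the state as a|00⟩ + b|01⟩ + c|10⟩ + d|11⟩, it is a product state iff ad − bc = 0.
Here (a, b, c, d) = (0, 0.7815, -0.6239, 0): ad − bc = (0)(0) − (0.7815)(-0.6239) = 0.4876 ≠ 0, so the state is entangled.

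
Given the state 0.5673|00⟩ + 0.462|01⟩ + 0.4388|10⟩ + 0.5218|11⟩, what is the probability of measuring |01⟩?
0.2134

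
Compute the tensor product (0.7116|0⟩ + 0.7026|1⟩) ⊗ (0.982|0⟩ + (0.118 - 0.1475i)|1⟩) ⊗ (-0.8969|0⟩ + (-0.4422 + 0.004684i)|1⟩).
-0.6267|000⟩ + (-0.309 + 0.003273i)|001⟩ + (-0.07531 + 0.09414i)|010⟩ + (-0.03664 + 0.04681i)|011⟩ - 0.6188|100⟩ + (-0.3051 + 0.003232i)|101⟩ + (-0.07436 + 0.09295i)|110⟩ + (-0.03618 + 0.04622i)|111⟩

amp(|b₁b₂…⟩) = product of the factor amplitudes for bits b₁, b₂, …; only kets whose every factor amplitude is nonzero survive.
|000⟩: (0.7116)(0.982)(-0.8969) = -0.6267
|001⟩: (0.7116)(0.982)(-0.4422 + 0.004684i) = (-0.309 + 0.003273i)
|010⟩: (0.7116)(0.118 - 0.1475i)(-0.8969) = (-0.07531 + 0.09414i)
|011⟩: (0.7116)(0.118 - 0.1475i)(-0.4422 + 0.004684i) = (-0.03664 + 0.04681i)
|100⟩: (0.7026)(0.982)(-0.8969) = -0.6188
|101⟩: (0.7026)(0.982)(-0.4422 + 0.004684i) = (-0.3051 + 0.003232i)
|110⟩: (0.7026)(0.118 - 0.1475i)(-0.8969) = (-0.07436 + 0.09295i)
|111⟩: (0.7026)(0.118 - 0.1475i)(-0.4422 + 0.004684i) = (-0.03618 + 0.04622i)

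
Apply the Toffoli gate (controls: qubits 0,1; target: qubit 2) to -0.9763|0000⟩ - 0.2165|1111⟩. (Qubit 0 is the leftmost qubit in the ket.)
-0.9763|0000⟩ - 0.2165|1101⟩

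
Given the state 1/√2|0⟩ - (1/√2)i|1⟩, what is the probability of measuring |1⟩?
1/2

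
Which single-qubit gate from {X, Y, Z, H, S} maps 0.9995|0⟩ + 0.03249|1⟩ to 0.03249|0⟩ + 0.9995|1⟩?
X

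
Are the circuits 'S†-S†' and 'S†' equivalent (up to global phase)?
No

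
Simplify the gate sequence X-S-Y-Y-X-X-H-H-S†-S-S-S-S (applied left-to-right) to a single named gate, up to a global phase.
X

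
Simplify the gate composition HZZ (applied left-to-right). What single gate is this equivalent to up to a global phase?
H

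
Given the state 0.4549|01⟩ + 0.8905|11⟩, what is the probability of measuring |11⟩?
0.793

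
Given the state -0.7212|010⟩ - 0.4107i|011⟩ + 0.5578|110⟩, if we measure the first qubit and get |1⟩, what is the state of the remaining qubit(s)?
|10⟩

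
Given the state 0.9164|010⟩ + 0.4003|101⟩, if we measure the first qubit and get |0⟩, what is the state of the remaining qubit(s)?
|10⟩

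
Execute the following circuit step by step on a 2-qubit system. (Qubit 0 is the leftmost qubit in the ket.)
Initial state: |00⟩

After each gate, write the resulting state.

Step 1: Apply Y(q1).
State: i|01⟩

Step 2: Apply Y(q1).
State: |00⟩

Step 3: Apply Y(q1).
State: i|01⟩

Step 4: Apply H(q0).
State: (1/√2)i|01⟩ + (1/√2)i|11⟩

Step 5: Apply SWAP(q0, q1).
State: (1/√2)i|10⟩ + (1/√2)i|11⟩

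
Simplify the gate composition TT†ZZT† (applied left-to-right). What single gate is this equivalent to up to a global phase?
T†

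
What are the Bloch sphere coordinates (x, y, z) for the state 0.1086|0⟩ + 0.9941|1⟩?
(0.2159, 0, -0.9764)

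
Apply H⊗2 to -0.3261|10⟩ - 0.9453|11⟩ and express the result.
-0.6357|00⟩ + 0.3096|01⟩ + 0.6357|10⟩ - 0.3096|11⟩

H⊗2 gives amp(|y⟩) = (1/2) Σ_x (−1)^(x·y) amp(|x⟩), where x·y is the number of positions in which both x and y have a 1.
|00⟩: (-0.3261 - 0.9453)/2 = -0.6357
|01⟩: (-0.3261 + 0.9453)/2 = 0.3096
|10⟩: (0.3261 + 0.9453)/2 = 0.6357
|11⟩: (0.3261 - 0.9453)/2 = -0.3096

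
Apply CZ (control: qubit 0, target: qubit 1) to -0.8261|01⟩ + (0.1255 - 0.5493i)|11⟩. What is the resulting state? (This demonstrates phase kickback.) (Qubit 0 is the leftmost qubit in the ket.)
-0.8261|01⟩ + (-0.1255 + 0.5493i)|11⟩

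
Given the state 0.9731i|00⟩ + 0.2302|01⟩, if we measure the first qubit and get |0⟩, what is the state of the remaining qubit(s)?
0.9731i|0⟩ + 0.2302|1⟩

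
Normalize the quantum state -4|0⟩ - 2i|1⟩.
-0.8944|0⟩ - (1/√5)i|1⟩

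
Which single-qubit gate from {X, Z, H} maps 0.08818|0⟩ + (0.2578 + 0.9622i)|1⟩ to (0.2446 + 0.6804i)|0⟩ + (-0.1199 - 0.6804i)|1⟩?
H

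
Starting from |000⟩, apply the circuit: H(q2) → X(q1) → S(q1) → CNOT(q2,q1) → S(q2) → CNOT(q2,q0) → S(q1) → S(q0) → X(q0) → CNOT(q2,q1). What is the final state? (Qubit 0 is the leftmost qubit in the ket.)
-(1/√2)i|011⟩ - 1/√2|110⟩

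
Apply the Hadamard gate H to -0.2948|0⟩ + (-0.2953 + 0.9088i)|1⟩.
(-0.4173 + 0.6426i)|0⟩ + (0.0003536 - 0.6426i)|1⟩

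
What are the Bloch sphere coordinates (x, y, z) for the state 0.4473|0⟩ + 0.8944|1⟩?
(0.8001, 0, -0.5999)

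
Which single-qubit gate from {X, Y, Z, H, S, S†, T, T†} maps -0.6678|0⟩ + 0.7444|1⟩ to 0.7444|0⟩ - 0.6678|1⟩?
X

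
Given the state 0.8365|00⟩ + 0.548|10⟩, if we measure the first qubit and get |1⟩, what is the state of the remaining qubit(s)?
|0⟩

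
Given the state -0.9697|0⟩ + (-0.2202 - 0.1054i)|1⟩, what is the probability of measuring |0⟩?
0.9403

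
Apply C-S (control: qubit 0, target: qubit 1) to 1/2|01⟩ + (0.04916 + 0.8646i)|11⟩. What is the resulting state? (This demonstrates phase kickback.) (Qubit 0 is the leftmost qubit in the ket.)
1/2|01⟩ + (-0.8646 + 0.04916i)|11⟩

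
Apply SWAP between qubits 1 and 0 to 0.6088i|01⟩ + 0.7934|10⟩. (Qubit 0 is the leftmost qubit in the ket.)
0.7934|01⟩ + 0.6088i|10⟩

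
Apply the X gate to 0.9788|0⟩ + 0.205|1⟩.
0.205|0⟩ + 0.9788|1⟩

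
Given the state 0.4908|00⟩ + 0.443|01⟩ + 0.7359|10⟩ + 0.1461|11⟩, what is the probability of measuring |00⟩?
0.2409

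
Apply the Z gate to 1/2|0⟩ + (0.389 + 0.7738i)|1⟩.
1/2|0⟩ + (-0.389 - 0.7738i)|1⟩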